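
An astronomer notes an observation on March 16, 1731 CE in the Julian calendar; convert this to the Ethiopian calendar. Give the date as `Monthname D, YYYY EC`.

Both dates share Julian Day Number 2353380; in the Ethiopian calendar that is 20 Megabit 1723 EC.

Megabit 20, 1723 EC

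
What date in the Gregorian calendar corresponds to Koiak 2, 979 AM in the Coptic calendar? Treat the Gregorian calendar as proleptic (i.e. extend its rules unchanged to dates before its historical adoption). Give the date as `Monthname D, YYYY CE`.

Julian Day Number of the source date = 2182335.
Converting JDN 2182335 to the Gregorian calendar gives 5 December 1262 CE.

December 5, 1262 CE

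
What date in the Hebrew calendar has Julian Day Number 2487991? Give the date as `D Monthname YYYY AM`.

30 Tishrei 5860 AM

JDN 2487991 is 14 October 2099 in the Gregorian calendar.
In the Hebrew calendar that day is 30 Tishrei 5860 AM.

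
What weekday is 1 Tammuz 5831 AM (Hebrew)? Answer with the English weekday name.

Sunday

This is JDN 2477656 (28 June 2071 Gregorian).
Since JDN mod 7 = 6 (0 = Monday), the day is Sunday.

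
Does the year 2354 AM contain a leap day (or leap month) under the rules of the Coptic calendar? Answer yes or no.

no

2354 mod 4 = 2; in the Coptic calendar a year is leap when year mod 4 = 3, so it is a common year.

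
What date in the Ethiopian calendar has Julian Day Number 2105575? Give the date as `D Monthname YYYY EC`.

4 Tikimt 1045 EC

JDN 2105575 is 7 October 1052 in the proleptic Gregorian calendar.
In the Ethiopian calendar that day is 4 Tikimt 1045 EC.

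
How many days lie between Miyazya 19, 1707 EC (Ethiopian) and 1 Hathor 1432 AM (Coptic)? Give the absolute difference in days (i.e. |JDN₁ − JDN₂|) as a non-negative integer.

First date → JDN 2347565; second date → JDN 2347763.
The interval is |2347565 − 2347763| = 198 days.

198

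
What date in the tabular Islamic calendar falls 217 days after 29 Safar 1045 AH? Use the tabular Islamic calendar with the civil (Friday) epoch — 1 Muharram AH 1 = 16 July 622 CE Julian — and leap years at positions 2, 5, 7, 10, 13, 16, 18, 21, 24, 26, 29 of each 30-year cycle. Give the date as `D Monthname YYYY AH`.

JDN of 29 Safar 1045 AH = 2318457.
2318457 + 217 = 2318674.
JDN 2318674 in the tabular Islamic calendar is 10 Shawwal 1045 AH.

10 Shawwal 1045 AH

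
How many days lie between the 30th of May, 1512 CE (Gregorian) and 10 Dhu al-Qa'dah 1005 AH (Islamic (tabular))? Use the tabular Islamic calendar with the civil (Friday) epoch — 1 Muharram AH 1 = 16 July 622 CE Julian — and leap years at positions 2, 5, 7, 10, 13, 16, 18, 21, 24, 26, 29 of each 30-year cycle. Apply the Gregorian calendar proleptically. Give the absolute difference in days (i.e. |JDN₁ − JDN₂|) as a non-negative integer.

JDN of the first date = 2273456.
JDN of the second date = 2304528.
|2304528 − 2273456| = 31072.

31072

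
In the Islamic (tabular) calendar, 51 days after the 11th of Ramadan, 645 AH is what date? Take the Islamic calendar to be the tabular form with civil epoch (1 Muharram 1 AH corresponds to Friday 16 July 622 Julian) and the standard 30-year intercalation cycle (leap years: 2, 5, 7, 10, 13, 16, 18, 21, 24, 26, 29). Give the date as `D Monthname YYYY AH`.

The starting date is JDN 2176898; 2176898 + 51 = 2176949.
JDN 2176949 corresponds to 3 Dhu al-Qa'dah 645 AH.

3 Dhu al-Qa'dah 645 AH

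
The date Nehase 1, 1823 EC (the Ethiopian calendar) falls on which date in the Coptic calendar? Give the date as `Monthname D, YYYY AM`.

Julian Day Number of the source date = 2390036.
Converting JDN 2390036 to the Coptic calendar gives 1 Mesori 1547 AM.

Mesori 1, 1547 AM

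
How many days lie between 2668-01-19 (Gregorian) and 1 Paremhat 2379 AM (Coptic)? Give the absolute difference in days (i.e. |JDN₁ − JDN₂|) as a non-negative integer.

First date → JDN 2695545; second date → JDN 2693774.
The interval is |2695545 − 2693774| = 1771 days.

1771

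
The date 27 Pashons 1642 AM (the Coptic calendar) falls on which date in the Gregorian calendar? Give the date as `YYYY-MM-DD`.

Both dates share Julian Day Number 2424671; in the Gregorian calendar that is 4 June 1926 CE.

1926-06-04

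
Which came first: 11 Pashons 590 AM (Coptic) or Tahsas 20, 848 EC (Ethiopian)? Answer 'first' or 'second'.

second

The two dates have Julian Day Numbers 2040412 and 2033697 respectively.
Since 2033697 < 2040412, the second date comes first.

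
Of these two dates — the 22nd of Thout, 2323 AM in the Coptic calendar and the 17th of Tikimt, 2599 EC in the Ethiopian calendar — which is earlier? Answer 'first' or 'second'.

Converting both to JDN: 2673161 vs 2673186; the smaller is the first.

first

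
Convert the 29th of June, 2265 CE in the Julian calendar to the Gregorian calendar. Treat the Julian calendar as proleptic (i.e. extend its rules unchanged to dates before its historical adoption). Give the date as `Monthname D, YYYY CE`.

For dates in this range the Gregorian date is 15 days ahead of the Julian.
29 June 2265 Julian + 15 days → 14 July 2265 Gregorian.

July 14, 2265 CE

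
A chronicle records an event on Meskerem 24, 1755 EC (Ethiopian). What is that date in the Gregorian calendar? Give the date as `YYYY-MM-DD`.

Both dates share Julian Day Number 2364892; in the Gregorian calendar that is 2 October 1762 CE.

1762-10-02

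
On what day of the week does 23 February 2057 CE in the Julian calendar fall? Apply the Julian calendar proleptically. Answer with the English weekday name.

Thursday

Equivalently 8 March 2057 Gregorian, JDN 2472431.
Since JDN mod 7 = 3 (0 = Monday), the day is Thursday.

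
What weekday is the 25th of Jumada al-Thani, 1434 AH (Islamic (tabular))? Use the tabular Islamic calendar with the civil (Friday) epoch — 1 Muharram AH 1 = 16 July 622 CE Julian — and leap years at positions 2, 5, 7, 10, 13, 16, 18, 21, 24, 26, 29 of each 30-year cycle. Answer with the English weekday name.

Monday

This is JDN 2456419 (6 May 2013 Gregorian).
2456419 ≡ 0 (mod 7); counting from Monday = 0 gives Monday.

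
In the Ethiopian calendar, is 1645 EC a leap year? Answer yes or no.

no

1645 mod 4 = 1; in the Ethiopian calendar a year is leap when year mod 4 = 3, so it is a common year.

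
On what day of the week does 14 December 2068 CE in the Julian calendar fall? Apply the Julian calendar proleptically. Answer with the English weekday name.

Thursday

Equivalently 27 December 2068 Gregorian, JDN 2476743.
Since JDN mod 7 = 3 (0 = Monday), the day is Thursday.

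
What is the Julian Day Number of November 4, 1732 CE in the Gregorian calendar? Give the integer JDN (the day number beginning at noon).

JDN 2299161 is 15 October 1582 CE (Gregorian); the target day is +54807 days from there, so JDN = 2353968.

2353968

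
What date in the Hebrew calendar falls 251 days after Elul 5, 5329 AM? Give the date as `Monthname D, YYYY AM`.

Iyar 21, 5330 AM

Counting 251 days forward from JDN 2294365 reaches JDN 2294616, which is Iyar 21, 5330 AM.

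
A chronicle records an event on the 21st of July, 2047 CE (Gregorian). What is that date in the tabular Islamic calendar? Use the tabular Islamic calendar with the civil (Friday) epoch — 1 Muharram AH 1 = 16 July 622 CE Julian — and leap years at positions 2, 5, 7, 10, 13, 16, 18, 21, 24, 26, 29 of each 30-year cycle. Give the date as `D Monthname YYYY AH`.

28 Ramadan 1469 AH

Julian Day Number of the source date = 2468913.
Converting JDN 2468913 to the tabular Islamic calendar gives 28 Ramadan 1469 AH.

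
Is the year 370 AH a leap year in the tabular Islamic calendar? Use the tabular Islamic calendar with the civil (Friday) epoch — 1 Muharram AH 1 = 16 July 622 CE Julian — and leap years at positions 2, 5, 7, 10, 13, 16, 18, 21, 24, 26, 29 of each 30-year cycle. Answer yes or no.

Year 370 AH is year 10 of its 30-year cycle; leap positions are 2, 5, 7, 10, 13, 16, 18, 21, 24, 26, 29, so it is a leap year (355 days).

yes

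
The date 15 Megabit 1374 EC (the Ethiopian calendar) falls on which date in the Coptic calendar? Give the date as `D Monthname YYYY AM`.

15 Paremhat 1098 AM

Both dates share Julian Day Number 2225903; in the Coptic calendar that is 15 Paremhat 1098 AM.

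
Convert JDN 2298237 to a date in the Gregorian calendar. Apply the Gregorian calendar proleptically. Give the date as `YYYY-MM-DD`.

Counting from JDN 2299161 = 15 Oct 1582 gives an offset of -924 days.

1580-04-04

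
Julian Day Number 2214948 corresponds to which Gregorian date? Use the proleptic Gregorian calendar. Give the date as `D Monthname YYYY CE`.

21 March 1352 CE

JDN 2451545 is 1 Jan 2000; 2214948 is −236597 days from there.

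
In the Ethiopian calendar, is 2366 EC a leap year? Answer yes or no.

no

2366 mod 4 = 2; in the Ethiopian calendar a year is leap when year mod 4 = 3, so it is a common year.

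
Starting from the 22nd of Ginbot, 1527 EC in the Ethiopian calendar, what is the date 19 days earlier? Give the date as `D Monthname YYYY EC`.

3 Ginbot 1527 EC

JDN of the 22nd of Ginbot, 1527 EC = 2281853.
2281853 − 19 = 2281834.
JDN 2281834 in the Ethiopian calendar is 3 Ginbot 1527 EC.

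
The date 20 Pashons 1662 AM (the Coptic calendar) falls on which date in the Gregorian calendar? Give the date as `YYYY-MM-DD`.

1946-05-28

Julian Day Number of the source date = 2431969.
Converting JDN 2431969 to the Gregorian calendar gives 28 May 1946 CE.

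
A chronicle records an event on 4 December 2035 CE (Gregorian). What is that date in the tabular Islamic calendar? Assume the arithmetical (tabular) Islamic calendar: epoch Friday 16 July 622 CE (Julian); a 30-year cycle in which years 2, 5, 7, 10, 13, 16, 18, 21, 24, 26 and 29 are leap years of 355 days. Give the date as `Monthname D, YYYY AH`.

Both dates share Julian Day Number 2464666; in the tabular Islamic calendar that is 3 Shawwal 1457 AH.

Shawwal 3, 1457 AH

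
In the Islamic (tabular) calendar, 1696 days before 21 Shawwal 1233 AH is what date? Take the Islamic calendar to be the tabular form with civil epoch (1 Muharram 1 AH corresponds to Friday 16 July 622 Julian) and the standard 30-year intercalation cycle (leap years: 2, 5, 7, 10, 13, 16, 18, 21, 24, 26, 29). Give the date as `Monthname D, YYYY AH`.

JDN of 21 Shawwal 1233 AH = 2385306.
2385306 − 1696 = 2383610.
JDN 2383610 in the tabular Islamic calendar is Muharram 9, 1229 AH.

Muharram 9, 1229 AH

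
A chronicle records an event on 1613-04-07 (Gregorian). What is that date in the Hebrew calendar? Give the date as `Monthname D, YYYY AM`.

Nisan 16, 5373 AM

Julian Day Number of the source date = 2310293.
Converting JDN 2310293 to the Hebrew calendar gives 16 Nisan 5373 AM.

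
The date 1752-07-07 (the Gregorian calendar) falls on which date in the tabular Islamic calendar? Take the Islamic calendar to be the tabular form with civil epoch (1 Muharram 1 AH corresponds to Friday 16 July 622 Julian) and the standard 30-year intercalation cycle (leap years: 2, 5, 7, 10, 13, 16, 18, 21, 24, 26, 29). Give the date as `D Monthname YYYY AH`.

24 Sha'ban 1165 AH

Julian Day Number of the source date = 2361153.
Converting JDN 2361153 to the tabular Islamic calendar gives 24 Sha'ban 1165 AH.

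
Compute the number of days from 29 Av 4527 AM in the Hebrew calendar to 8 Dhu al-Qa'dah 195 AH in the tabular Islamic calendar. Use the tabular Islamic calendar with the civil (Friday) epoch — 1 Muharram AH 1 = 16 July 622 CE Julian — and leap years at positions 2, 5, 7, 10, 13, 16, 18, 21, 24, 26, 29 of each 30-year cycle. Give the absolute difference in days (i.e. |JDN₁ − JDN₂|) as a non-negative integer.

First date → JDN 2001414; second date → JDN 2017489.
The interval is |2001414 − 2017489| = 16075 days.

16075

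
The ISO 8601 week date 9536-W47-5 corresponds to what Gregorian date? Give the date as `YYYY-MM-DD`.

9536-11-20

ISO week 1 of 9536 is the week containing the first Thursday of 9536.
Week 47, day 5 (Friday) lands on 9536-11-20.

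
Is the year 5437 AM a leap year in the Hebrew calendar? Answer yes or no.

yes

Hebrew year 5437 is year 3 of its 19-year Metonic cycle; leap years are at positions 3, 6, 8, 11, 14, 17, 19, so it is a leap year (13 months).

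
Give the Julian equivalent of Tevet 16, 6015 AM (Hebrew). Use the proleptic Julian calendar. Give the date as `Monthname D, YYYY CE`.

Both dates share Julian Day Number 2544676; in the Julian calendar that is 11 December 2254 CE.

December 11, 2254 CE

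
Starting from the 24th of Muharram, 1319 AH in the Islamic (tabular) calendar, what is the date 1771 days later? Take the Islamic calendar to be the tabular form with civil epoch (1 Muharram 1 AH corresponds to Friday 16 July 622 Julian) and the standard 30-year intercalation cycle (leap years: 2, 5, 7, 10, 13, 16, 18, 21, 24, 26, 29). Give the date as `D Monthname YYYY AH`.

23 Muharram 1324 AH

JDN of the 24th of Muharram, 1319 AH = 2415518.
2415518 + 1771 = 2417289.
JDN 2417289 in the tabular Islamic calendar is 23 Muharram 1324 AH.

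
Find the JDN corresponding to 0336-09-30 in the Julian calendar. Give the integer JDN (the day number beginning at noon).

1844055

Equivalently 1 October 336 (proleptic Gregorian).
JDN 2400001 is 17 November 1858 CE (Gregorian), MJD 0; the target day is −555946 days from there, so JDN = 1844055.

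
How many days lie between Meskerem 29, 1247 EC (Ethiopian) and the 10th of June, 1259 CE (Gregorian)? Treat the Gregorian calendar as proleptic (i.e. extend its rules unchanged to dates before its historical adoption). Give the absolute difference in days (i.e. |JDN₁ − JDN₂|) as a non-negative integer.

1711

First date → JDN 2179350; second date → JDN 2181061.
The interval is |2179350 − 2181061| = 1711 days.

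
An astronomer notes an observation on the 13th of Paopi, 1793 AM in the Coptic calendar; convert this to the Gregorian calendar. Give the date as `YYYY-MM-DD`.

Julian Day Number of the source date = 2479600.
Converting JDN 2479600 to the Gregorian calendar gives 23 October 2076 CE.

2076-10-23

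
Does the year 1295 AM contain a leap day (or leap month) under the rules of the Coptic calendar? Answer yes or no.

1295 mod 4 = 3; in the Coptic calendar a year is leap when year mod 4 = 3, so it is a leap year.

yes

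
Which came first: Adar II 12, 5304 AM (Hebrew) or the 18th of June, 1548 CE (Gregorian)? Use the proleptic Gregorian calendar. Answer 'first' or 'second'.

The two dates have Julian Day Numbers 2285070 and 2286624 respectively.
Since 2285070 < 2286624, the first date comes first.

first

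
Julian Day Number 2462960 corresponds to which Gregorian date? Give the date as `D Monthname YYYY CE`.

3 April 2031 CE

JDN 2451545 is 1 Jan 2000; 2462960 is +11415 days from there.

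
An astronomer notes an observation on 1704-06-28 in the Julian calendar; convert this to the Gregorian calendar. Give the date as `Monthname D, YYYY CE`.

The Julian–Gregorian offset here is 11 days (Julian trailing).
28 June 1704 Julian + 11 days → 9 July 1704 Gregorian.

July 9, 1704 CE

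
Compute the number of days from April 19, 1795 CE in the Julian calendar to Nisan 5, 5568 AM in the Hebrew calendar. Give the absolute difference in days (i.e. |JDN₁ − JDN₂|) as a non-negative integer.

4720

First date → JDN 2376790; second date → JDN 2381510.
The interval is |2376790 − 2381510| = 4720 days.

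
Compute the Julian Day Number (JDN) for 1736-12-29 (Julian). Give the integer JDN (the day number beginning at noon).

2355495

In the Gregorian calendar the same day is 9 January 1737.
JDN 2400001 is 17 November 1858 CE (Gregorian), MJD 0; the target day is −44506 days from there, so JDN = 2355495.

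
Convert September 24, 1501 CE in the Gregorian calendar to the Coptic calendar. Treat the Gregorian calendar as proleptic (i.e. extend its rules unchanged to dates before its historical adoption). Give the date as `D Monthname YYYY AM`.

17 Thout 1218 AM

Julian Day Number of the source date = 2269555.
Converting JDN 2269555 to the Coptic calendar gives 17 Thout 1218 AM.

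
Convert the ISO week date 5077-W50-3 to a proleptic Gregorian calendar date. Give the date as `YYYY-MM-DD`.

5077-12-12

ISO week 1 of 5077 is the week containing the first Thursday of 5077.
Week 50, day 3 (Wednesday) lands on 5077-12-12.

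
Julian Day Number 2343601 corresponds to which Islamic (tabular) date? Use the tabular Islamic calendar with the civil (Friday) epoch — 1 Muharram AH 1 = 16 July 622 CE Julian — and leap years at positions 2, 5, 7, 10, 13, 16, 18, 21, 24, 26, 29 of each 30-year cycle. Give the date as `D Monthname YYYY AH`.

13 Safar 1116 AH

The Gregorian equivalent of JDN 2343601 is 17 June 1704.
In the tabular Islamic calendar that day is 13 Safar 1116 AH.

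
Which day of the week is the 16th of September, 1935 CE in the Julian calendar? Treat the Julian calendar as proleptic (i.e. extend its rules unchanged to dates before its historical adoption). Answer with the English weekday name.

Sunday

Equivalently 29 September 1935 Gregorian, JDN 2428075.
2428075 ≡ 6 (mod 7); counting from Monday = 0 gives Sunday.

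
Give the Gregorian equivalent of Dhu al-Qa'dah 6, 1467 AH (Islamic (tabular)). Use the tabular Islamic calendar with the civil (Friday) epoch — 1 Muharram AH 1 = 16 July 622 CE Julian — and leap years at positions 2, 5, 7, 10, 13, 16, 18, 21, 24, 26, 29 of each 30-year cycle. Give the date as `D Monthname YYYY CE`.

18 September 2045 CE

Julian Day Number of the source date = 2468242.
Converting JDN 2468242 to the Gregorian calendar gives 18 September 2045 CE.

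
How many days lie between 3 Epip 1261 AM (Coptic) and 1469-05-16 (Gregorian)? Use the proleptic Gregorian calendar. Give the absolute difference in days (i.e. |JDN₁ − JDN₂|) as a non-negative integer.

27810

First date → JDN 2285547; second date → JDN 2257737.
The interval is |2285547 − 2257737| = 27810 days.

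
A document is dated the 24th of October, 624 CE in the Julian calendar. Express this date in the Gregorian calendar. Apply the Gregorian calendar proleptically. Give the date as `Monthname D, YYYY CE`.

For dates in this range the Gregorian date is 3 days ahead of the Julian.
24 October 624 Julian + 3 days → 27 October 624 Gregorian.

October 27, 624 CE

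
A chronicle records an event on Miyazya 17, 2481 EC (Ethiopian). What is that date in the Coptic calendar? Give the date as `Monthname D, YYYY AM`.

Parmouti 17, 2205 AM

Julian Day Number of the source date = 2630267.
Converting JDN 2630267 to the Coptic calendar gives 17 Parmouti 2205 AM.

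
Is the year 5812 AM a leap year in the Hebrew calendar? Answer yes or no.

Hebrew year 5812 is year 17 of its 19-year Metonic cycle; leap years are at positions 3, 6, 8, 11, 14, 17, 19, so it is a leap year (13 months).

yes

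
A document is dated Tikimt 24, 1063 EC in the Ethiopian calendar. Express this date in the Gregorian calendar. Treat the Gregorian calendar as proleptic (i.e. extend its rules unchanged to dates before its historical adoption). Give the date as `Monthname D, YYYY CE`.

October 27, 1070 CE

Julian Day Number of the source date = 2112169.
Converting JDN 2112169 to the Gregorian calendar gives 27 October 1070 CE.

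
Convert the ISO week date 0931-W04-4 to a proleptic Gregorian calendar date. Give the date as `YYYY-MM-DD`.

0931-01-25

ISO week 1 of 931 is the week containing the first Thursday of 931.
Week 4, day 4 (Thursday) lands on 0931-01-25.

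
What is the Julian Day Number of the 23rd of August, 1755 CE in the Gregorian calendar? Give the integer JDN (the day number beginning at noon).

JDN 2451545 is 1 January 2000 CE (Gregorian); the target day is −89250 days from there, so JDN = 2362295.

2362295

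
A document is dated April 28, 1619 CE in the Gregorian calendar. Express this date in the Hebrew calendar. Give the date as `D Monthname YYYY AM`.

14 Iyar 5379 AM

Julian Day Number of the source date = 2312505.
Converting JDN 2312505 to the Hebrew calendar gives 14 Iyar 5379 AM.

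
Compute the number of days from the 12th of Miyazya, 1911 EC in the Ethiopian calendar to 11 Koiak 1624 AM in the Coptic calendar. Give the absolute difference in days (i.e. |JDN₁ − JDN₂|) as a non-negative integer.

First date → JDN 2422069; second date → JDN 2417931.
The interval is |2422069 − 2417931| = 4138 days.

4138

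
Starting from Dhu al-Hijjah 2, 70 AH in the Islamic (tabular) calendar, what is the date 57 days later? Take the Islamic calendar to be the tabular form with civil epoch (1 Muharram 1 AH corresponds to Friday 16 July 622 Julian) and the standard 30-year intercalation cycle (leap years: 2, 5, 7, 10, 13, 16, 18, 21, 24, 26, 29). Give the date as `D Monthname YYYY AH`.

The starting date is JDN 1973217; 1973217 + 57 = 1973274.
JDN 1973274 corresponds to 29 Muharram 71 AH.

29 Muharram 71 AH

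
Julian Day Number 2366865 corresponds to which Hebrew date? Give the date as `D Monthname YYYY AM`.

8 Adar 5528 AM

JDN 2366865 is 26 February 1768 in the Gregorian calendar.
In the Hebrew calendar that day is 8 Adar 5528 AM.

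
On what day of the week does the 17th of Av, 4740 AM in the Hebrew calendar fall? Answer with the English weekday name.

Sunday

This is JDN 2079216 (6 August 980 Gregorian).
Since JDN mod 7 = 6 (0 = Monday), the day is Sunday.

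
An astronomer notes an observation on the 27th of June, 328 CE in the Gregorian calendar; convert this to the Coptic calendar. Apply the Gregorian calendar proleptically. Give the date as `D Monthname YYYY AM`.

2 Epip 44 AM

Both dates share Julian Day Number 1841037; in the Coptic calendar that is 2 Epip 44 AM.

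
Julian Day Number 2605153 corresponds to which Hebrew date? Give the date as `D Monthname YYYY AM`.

JDN 2605153 is 25 July 2420 in the Gregorian calendar.
In the Hebrew calendar that day is 15 Av 6180 AM.

15 Av 6180 AM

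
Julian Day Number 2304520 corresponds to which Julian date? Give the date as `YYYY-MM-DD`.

1597-06-07

The Gregorian equivalent of JDN 2304520 is 17 June 1597.
In the Julian calendar that day is 1597-06-07.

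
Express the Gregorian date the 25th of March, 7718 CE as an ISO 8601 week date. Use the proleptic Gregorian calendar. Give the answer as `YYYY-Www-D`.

The weekday is Friday (ISO weekday 5).
That Friday belongs to ISO week 12 of ISO year 7718.

7718-W12-5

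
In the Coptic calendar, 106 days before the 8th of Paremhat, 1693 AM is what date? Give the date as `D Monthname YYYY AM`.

JDN of the 8th of Paremhat, 1693 AM = 2443220.
2443220 − 106 = 2443114.
JDN 2443114 in the Coptic calendar is 22 Hathor 1693 AM.

22 Hathor 1693 AM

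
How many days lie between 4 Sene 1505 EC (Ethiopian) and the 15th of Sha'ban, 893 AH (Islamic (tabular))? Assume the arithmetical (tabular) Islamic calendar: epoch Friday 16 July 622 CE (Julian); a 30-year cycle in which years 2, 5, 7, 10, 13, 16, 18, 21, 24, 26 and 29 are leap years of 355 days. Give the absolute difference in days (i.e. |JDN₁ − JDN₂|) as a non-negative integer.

9074

First date → JDN 2273830; second date → JDN 2264756.
The interval is |2273830 − 2264756| = 9074 days.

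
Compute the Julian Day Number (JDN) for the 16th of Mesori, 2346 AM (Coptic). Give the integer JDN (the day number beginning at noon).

2681886

In the Gregorian calendar the same day is 27 August 2630.
JDN 2400001 is 17 November 1858 CE (Gregorian), MJD 0; the target day is +281885 days from there, so JDN = 2681886.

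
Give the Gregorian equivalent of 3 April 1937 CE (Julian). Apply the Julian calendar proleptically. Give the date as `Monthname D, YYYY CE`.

April 16, 1937 CE

For dates in this range the Gregorian date is 13 days ahead of the Julian.
3 April 1937 Julian + 13 days → 16 April 1937 Gregorian.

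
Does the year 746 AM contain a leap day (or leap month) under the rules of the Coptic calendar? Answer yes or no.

no

746 mod 4 = 2; in the Coptic calendar a year is leap when year mod 4 = 3, so it is a common year.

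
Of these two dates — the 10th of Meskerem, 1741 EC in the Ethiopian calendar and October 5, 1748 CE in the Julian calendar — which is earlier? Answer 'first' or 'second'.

first

Converting both to JDN: 2359765 vs 2359793; the smaller is the first.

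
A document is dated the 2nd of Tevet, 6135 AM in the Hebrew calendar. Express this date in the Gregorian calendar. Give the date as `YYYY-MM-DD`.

2374-12-07

Julian Day Number of the source date = 2588486.
Converting JDN 2588486 to the Gregorian calendar gives 7 December 2374 CE.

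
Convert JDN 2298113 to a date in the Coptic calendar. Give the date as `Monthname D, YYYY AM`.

Hathor 25, 1296 AM

JDN 2298113 is 2 December 1579 in the proleptic Gregorian calendar.
In the Coptic calendar that day is Hathor 25, 1296 AM.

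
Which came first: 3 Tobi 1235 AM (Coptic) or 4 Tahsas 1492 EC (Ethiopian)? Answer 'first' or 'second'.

second

Converting both to JDN: 2275870 vs 2268902; the smaller is the second.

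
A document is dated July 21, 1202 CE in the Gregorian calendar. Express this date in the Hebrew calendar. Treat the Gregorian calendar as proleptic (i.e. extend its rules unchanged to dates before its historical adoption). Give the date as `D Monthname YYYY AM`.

22 Tammuz 4962 AM

Both dates share Julian Day Number 2160283; in the Hebrew calendar that is 22 Tammuz 4962 AM.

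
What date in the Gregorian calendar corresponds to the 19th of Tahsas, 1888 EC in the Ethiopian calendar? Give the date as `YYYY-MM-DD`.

Julian Day Number of the source date = 2413556.
Converting JDN 2413556 to the Gregorian calendar gives 28 December 1895 CE.

1895-12-28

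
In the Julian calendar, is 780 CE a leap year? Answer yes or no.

yes

780 mod 4 = 0, so it is a leap year in the Julian calendar.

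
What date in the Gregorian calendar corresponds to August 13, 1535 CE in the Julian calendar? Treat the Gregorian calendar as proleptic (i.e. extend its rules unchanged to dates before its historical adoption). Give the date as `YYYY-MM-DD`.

1535-08-23

The Julian–Gregorian offset here is 10 days (Julian trailing).
13 August 1535 Julian + 10 days → 23 August 1535 Gregorian.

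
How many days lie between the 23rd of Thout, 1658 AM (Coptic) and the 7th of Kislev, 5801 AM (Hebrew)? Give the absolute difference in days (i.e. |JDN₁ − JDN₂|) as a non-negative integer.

JDN of the first date = 2430271.
JDN of the second date = 2466471.
|2466471 − 2430271| = 36200.

36200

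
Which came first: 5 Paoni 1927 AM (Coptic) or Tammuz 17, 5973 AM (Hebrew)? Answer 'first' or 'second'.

Converting both to JDN: 2528775 vs 2529528; the smaller is the first.

first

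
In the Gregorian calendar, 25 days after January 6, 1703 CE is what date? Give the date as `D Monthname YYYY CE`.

Counting 25 days forward from JDN 2343073 reaches JDN 2343098, which is 31 January 1703 CE.

31 January 1703 CE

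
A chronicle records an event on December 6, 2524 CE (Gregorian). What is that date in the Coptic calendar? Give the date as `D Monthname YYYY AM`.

Julian Day Number of the source date = 2643272.
Converting JDN 2643272 to the Coptic calendar gives 23 Hathor 2241 AM.

23 Hathor 2241 AM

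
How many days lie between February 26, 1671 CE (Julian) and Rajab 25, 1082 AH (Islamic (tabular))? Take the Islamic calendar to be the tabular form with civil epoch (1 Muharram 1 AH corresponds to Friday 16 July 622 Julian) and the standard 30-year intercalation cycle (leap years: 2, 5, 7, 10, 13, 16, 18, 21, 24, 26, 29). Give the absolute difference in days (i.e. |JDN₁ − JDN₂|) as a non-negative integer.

264

First date → JDN 2331447; second date → JDN 2331711.
The interval is |2331447 − 2331711| = 264 days.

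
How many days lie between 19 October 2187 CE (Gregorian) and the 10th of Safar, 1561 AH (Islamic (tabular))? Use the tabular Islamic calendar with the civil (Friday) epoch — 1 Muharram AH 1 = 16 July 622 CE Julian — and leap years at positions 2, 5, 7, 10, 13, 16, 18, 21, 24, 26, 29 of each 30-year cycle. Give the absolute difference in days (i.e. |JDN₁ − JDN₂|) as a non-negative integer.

First date → JDN 2520137; second date → JDN 2501291.
The interval is |2520137 − 2501291| = 18846 days.

18846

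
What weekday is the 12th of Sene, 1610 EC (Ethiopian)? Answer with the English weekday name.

Saturday

This is JDN 2312189 (16 June 1618 Gregorian).
2312189 ≡ 5 (mod 7); counting from Monday = 0 gives Saturday.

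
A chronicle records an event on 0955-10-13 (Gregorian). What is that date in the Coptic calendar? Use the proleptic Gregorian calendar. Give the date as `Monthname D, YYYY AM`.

Paopi 10, 672 AM

Julian Day Number of the source date = 2070152.
Converting JDN 2070152 to the Coptic calendar gives 10 Paopi 672 AM.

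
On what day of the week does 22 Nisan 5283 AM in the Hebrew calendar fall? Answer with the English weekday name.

This is JDN 2277430 (17 April 1523 Gregorian).
JDN 2277430 mod 7 = 1, and JDN 0 was a Monday, so this is a Tuesday.

Tuesday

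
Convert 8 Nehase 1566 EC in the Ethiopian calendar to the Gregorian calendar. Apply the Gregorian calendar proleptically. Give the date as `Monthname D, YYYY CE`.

Both dates share Julian Day Number 2296174; in the Gregorian calendar that is 11 August 1574 CE.

August 11, 1574 CE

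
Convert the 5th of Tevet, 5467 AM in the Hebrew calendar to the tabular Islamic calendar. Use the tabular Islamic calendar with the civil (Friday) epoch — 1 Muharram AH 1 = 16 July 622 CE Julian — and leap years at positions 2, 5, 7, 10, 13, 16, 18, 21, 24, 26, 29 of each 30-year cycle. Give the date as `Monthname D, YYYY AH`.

Julian Day Number of the source date = 2344507.
Converting JDN 2344507 to the tabular Islamic calendar gives 4 Ramadan 1118 AH.

Ramadan 4, 1118 AH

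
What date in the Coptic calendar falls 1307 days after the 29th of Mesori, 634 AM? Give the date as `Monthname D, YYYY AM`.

Paremhat 25, 638 AM

Counting 1307 days forward from JDN 2056591 reaches JDN 2057898, which is Paremhat 25, 638 AM.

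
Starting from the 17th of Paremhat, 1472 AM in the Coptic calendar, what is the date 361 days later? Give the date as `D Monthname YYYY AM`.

Counting 361 days forward from JDN 2362509 reaches JDN 2362870, which is 13 Paremhat 1473 AM.

13 Paremhat 1473 AM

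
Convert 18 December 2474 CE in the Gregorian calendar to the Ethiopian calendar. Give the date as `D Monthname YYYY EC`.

6 Tahsas 2467 EC

Both dates share Julian Day Number 2625022; in the Ethiopian calendar that is 6 Tahsas 2467 EC.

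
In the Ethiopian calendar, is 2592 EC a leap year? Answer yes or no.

no

2592 mod 4 = 0; in the Ethiopian calendar a year is leap when year mod 4 = 3, so it is a common year.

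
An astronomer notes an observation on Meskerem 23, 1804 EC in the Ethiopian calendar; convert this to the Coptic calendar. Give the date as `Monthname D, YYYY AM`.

Thout 23, 1528 AM

Julian Day Number of the source date = 2382789.
Converting JDN 2382789 to the Coptic calendar gives 23 Thout 1528 AM.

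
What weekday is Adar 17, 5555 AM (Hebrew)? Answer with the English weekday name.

In the Gregorian calendar this is 8 March 1795 (JDN 2376737).
Since JDN mod 7 = 6 (0 = Monday), the day is Sunday.

Sunday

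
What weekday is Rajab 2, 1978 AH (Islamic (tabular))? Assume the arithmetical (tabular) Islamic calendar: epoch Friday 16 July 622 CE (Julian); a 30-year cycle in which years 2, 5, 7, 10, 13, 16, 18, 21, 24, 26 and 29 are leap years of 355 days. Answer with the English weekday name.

Wednesday

Equivalently 1 March 2541 Gregorian, JDN 2649201.
Since JDN mod 7 = 2 (0 = Monday), the day is Wednesday.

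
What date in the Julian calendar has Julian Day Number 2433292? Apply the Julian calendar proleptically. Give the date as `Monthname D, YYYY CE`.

JDN 2433292 is 10 January 1950 in the Gregorian calendar.
In the Julian calendar that day is December 28, 1949 CE.

December 28, 1949 CE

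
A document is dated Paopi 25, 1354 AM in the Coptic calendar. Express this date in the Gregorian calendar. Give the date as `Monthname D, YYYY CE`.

November 1, 1637 CE

Julian Day Number of the source date = 2319267.
Converting JDN 2319267 to the Gregorian calendar gives 1 November 1637 CE.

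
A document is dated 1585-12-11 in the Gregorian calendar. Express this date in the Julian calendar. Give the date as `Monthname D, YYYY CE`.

At this point the Julian calendar is 10 days behind the Gregorian.
11 December 1585 Gregorian − 10 days → 1 December 1585 Julian.

December 1, 1585 CE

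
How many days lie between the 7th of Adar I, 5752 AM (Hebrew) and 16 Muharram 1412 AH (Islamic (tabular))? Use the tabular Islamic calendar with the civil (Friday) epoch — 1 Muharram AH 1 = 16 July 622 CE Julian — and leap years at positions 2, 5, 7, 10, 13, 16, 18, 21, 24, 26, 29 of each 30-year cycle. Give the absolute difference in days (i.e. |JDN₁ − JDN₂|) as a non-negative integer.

198

JDN of the first date = 2448664.
JDN of the second date = 2448466.
|2448466 − 2448664| = 198.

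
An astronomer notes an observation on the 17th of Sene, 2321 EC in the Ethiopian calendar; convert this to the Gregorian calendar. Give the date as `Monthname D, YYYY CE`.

June 27, 2329 CE

Julian Day Number of the source date = 2571887.
Converting JDN 2571887 to the Gregorian calendar gives 27 June 2329 CE.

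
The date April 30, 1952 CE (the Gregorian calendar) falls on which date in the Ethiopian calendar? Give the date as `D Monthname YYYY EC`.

Julian Day Number of the source date = 2434133.
Converting JDN 2434133 to the Ethiopian calendar gives 22 Miyazya 1944 EC.

22 Miyazya 1944 EC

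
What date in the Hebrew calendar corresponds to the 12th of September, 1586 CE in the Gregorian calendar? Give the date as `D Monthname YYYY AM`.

29 Elul 5346 AM

Both dates share Julian Day Number 2300589; in the Hebrew calendar that is 29 Elul 5346 AM.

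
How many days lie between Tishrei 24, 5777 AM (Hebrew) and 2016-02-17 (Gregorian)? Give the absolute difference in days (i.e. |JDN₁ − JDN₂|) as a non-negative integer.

252

First date → JDN 2457688; second date → JDN 2457436.
The interval is |2457688 − 2457436| = 252 days.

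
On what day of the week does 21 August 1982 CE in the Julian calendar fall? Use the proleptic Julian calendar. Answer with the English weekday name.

In the Gregorian calendar this is 3 September 1982 (JDN 2445216).
JDN 2445216 mod 7 = 4, and JDN 0 was a Monday, so this is a Friday.

Friday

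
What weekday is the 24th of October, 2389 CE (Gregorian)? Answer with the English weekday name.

Since JDN mod 7 = 1 (0 = Monday), the day is Tuesday.

Tuesday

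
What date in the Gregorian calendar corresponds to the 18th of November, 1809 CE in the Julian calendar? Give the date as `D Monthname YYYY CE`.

For dates in this range the Gregorian date is 12 days ahead of the Julian.
18 November 1809 Julian + 12 days → 30 November 1809 Gregorian.

30 November 1809 CE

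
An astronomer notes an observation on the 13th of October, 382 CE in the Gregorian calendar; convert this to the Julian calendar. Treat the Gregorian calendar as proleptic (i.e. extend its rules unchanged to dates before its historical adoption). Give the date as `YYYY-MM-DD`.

0382-10-12

At this point the Julian calendar is 1 day behind the Gregorian.
13 October 382 Gregorian − 1 day → 12 October 382 Julian.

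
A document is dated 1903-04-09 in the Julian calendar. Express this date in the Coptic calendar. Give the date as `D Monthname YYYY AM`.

The source date corresponds to 22 April 1903 in the Gregorian calendar (JDN 2416227).
That day falls on 14 Parmouti 1619 AM in the Coptic calendar.

14 Parmouti 1619 AM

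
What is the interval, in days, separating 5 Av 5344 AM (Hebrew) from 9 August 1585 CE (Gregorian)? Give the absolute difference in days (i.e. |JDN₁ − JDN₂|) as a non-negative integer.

392

First date → JDN 2299798; second date → JDN 2300190.
The interval is |2299798 − 2300190| = 392 days.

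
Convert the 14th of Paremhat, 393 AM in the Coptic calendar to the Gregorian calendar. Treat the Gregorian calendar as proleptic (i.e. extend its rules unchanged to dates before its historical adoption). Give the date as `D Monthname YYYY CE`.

13 March 677 CE

Both dates share Julian Day Number 1968401; in the Gregorian calendar that is 13 March 677 CE.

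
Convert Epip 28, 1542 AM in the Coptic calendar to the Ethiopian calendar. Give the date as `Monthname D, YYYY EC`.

The source date corresponds to 3 August 1826 in the Gregorian calendar (JDN 2388207).
That day falls on 28 Hamle 1818 EC in the Ethiopian calendar.

Hamle 28, 1818 EC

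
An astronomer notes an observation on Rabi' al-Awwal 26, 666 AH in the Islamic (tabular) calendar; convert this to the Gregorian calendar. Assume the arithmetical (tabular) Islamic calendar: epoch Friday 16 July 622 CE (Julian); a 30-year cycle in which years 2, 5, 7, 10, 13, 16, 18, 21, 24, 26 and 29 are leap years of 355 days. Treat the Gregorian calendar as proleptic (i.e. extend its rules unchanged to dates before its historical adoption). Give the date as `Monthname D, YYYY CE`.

December 22, 1267 CE

Both dates share Julian Day Number 2184178; in the Gregorian calendar that is 22 December 1267 CE.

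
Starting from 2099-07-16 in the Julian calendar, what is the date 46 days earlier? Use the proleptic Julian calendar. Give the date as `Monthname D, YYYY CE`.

The starting date is JDN 2487914; 2487914 − 46 = 2487868.
JDN 2487868 corresponds to May 31, 2099 CE.

May 31, 2099 CE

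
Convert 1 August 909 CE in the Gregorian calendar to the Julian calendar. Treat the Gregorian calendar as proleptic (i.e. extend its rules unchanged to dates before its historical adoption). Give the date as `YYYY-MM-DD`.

0909-07-27

The Julian–Gregorian offset here is 5 days (Julian trailing).
1 August 909 Gregorian − 5 days → 27 July 909 Julian.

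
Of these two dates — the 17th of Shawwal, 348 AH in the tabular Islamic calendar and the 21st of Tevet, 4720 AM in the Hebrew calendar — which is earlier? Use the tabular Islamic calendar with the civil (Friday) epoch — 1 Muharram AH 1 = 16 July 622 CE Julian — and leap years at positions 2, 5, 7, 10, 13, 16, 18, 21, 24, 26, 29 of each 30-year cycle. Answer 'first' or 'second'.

first

The two dates have Julian Day Numbers 2071687 and 2071690 respectively.
Since 2071687 < 2071690, the first date comes first.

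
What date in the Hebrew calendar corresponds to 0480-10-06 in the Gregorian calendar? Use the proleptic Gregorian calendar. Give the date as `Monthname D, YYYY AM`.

Julian Day Number of the source date = 1896656.
Converting JDN 1896656 to the Hebrew calendar gives 16 Tishrei 4241 AM.

Tishrei 16, 4241 AM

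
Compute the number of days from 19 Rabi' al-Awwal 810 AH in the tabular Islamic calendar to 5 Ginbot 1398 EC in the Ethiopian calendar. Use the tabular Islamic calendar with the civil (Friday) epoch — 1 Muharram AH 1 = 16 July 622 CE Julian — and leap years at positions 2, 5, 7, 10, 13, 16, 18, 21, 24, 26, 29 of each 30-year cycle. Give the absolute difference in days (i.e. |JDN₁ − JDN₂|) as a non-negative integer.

First date → JDN 2235200; second date → JDN 2234719.
The interval is |2235200 − 2234719| = 481 days.

481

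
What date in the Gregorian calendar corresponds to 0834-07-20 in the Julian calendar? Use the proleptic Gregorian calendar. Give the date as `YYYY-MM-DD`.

For dates in this range the Gregorian date is 4 days ahead of the Julian.
20 July 834 Julian + 4 days → 24 July 834 Gregorian.

0834-07-24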